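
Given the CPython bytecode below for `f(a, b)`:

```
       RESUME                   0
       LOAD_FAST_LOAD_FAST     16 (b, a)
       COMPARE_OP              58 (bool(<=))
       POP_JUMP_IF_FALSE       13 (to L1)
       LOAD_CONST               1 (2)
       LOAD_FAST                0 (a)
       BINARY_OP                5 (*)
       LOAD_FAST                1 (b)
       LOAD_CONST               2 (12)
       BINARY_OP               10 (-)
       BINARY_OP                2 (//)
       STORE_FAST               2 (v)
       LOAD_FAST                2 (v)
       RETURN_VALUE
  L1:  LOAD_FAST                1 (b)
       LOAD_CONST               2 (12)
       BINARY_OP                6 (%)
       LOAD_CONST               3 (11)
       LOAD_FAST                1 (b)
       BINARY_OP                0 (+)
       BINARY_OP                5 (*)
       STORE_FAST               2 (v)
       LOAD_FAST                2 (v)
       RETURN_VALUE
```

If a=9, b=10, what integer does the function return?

LOAD_FAST_LOAD_FAST b,a → push 10,9. Stack: [10, 9]
COMPARE_OP bool(<=) → 10 vs 9 = False. Stack: [False]
POP_JUMP_IF_FALSE → pop False; jump. Stack: []
LOAD_FAST b → push 10. Stack: [10]
LOAD_CONST → push 12. Stack: [10, 12]
BINARY_OP % → 10 % 12 = 10. Stack: [10]
LOAD_CONST → push 11. Stack: [10, 11]
LOAD_FAST b → push 10. Stack: [10, 11, 10]
BINARY_OP + → 11 + 10 = 21. Stack: [10, 21]
BINARY_OP * → 10 * 21 = 210. Stack: [210]
STORE_FAST v → v=210. Stack: []
LOAD_FAST v → push 210. Stack: [210]
RETURN_VALUE → return 210.

210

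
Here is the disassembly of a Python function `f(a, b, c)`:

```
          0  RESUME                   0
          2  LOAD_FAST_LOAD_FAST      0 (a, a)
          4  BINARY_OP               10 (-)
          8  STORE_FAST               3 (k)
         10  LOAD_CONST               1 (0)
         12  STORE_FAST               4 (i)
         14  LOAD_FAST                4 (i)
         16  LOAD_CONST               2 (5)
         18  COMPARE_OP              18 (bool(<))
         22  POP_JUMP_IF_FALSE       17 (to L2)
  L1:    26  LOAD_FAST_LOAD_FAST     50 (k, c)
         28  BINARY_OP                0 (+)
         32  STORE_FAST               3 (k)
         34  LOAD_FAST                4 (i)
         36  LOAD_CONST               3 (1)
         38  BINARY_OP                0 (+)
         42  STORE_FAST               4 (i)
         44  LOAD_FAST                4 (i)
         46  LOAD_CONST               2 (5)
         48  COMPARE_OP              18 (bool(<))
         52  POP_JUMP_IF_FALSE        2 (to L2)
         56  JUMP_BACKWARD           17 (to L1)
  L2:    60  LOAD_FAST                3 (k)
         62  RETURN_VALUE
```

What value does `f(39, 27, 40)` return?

200

LOAD_FAST_LOAD_FAST a,a → push 39,39
BINARY_OP - → 39 - 39 = 0
STORE_FAST k → k=0
LOAD_CONST → push 0
STORE_FAST i → i=0
LOAD_FAST i → push 0
LOAD_CONST → push 5
COMPARE_OP bool(<) → 0 vs 5 = True
POP_JUMP_IF_FALSE → pop True; no jump
LOAD_FAST_LOAD_FAST k,c → push 0,40
BINARY_OP + → 0 + 40 = 40
STORE_FAST k → k=40
LOAD_FAST i → push 0
LOAD_CONST → push 1
BINARY_OP + → 0 + 1 = 1
STORE_FAST i → i=1
LOAD_FAST i → push 1
LOAD_CONST → push 5
COMPARE_OP bool(<) → 1 vs 5 = True
POP_JUMP_IF_FALSE → pop True; no jump
LOAD_FAST_LOAD_FAST k,c → push 40,40
BINARY_OP + → 40 + 40 = 80
STORE_FAST k → k=80
LOAD_FAST i → push 1
LOAD_CONST → push 1
BINARY_OP + → 1 + 1 = 2
STORE_FAST i → i=2
LOAD_FAST i → push 2
LOAD_CONST → push 5
COMPARE_OP bool(<) → 2 vs 5 = True
POP_JUMP_IF_FALSE → pop True; no jump
LOAD_FAST_LOAD_FAST k,c → push 80,40
BINARY_OP + → 80 + 40 = 120
STORE_FAST k → k=120
LOAD_FAST i → push 2
LOAD_CONST → push 1
BINARY_OP + → 2 + 1 = 3
STORE_FAST i → i=3
LOAD_FAST i → push 3
LOAD_CONST → push 5
COMPARE_OP bool(<) → 3 vs 5 = True
POP_JUMP_IF_FALSE → pop True; no jump
LOAD_FAST_LOAD_FAST k,c → push 120,40
BINARY_OP + → 120 + 40 = 160
STORE_FAST k → k=160
LOAD_FAST i → push 3
LOAD_CONST → push 1
BINARY_OP + → 3 + 1 = 4
STORE_FAST i → i=4
LOAD_FAST i → push 4
LOAD_CONST → push 5
COMPARE_OP bool(<) → 4 vs 5 = True
POP_JUMP_IF_FALSE → pop True; no jump
LOAD_FAST_LOAD_FAST k,c → push 160,40
BINARY_OP + → 160 + 40 = 200
STORE_FAST k → k=200
LOAD_FAST i → push 4
LOAD_CONST → push 1
BINARY_OP + → 4 + 1 = 5
STORE_FAST i → i=5
LOAD_FAST i → push 5
LOAD_CONST → push 5
COMPARE_OP bool(<) → 5 vs 5 = False
POP_JUMP_IF_FALSE → pop False; jump
LOAD_FAST k → push 200
RETURN_VALUE → return 200.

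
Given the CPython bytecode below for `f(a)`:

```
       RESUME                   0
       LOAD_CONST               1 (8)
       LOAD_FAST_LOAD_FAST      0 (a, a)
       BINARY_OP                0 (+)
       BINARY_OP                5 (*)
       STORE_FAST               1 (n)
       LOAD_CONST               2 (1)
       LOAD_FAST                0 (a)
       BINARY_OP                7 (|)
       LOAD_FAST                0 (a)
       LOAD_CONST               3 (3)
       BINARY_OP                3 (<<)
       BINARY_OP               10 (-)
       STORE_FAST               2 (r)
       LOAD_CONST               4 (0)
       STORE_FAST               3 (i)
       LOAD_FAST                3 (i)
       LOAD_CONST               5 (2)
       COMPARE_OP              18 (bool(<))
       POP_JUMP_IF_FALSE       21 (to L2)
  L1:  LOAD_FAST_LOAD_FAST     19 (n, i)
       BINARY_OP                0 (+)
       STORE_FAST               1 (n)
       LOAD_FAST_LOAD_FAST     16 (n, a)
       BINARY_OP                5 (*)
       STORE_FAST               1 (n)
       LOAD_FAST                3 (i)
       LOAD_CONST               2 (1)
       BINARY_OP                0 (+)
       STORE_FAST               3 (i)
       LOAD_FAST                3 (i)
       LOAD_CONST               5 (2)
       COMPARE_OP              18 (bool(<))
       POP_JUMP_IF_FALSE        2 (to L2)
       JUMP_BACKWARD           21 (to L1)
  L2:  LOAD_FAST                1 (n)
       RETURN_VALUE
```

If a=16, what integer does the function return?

LOAD_CONST → push 8. Stack: [8]
LOAD_FAST_LOAD_FAST a,a → push 16,16. Stack: [8, 16, 16]
BINARY_OP + → 16 + 16 = 32. Stack: [8, 32]
BINARY_OP * → 8 * 32 = 256. Stack: [256]
STORE_FAST n → n=256. Stack: []
LOAD_CONST → push 1. Stack: [1]
LOAD_FAST a → push 16. Stack: [1, 16]
BINARY_OP | → 1 | 16 = 17. Stack: [17]
LOAD_FAST a → push 16. Stack: [17, 16]
LOAD_CONST → push 3. Stack: [17, 16, 3]
BINARY_OP << → 16 << 3 = 128. Stack: [17, 128]
BINARY_OP - → 17 - 128 = -111. Stack: [-111]
STORE_FAST r → r=-111. Stack: []
LOAD_CONST → push 0. Stack: [0]
STORE_FAST i → i=0. Stack: []
LOAD_FAST i → push 0. Stack: [0]
LOAD_CONST → push 2. Stack: [0, 2]
COMPARE_OP bool(<) → 0 vs 2 = True. Stack: [True]
POP_JUMP_IF_FALSE → pop True; no jump. Stack: []
LOAD_FAST_LOAD_FAST n,i → push 256,0. Stack: [256, 0]
BINARY_OP + → 256 + 0 = 256. Stack: [256]
STORE_FAST n → n=256. Stack: []
LOAD_FAST_LOAD_FAST n,a → push 256,16. Stack: [256, 16]
BINARY_OP * → 256 * 16 = 4096. Stack: [4096]
STORE_FAST n → n=4096. Stack: []
LOAD_FAST i → push 0. Stack: [0]
LOAD_CONST → push 1. Stack: [0, 1]
BINARY_OP + → 0 + 1 = 1. Stack: [1]
STORE_FAST i → i=1. Stack: []
LOAD_FAST i → push 1. Stack: [1]
LOAD_CONST → push 2. Stack: [1, 2]
COMPARE_OP bool(<) → 1 vs 2 = True. Stack: [True]
POP_JUMP_IF_FALSE → pop True; no jump. Stack: []
LOAD_FAST_LOAD_FAST n,i → push 4096,1. Stack: [4096, 1]
BINARY_OP + → 4096 + 1 = 4097. Stack: [4097]
STORE_FAST n → n=4097. Stack: []
LOAD_FAST_LOAD_FAST n,a → push 4097,16. Stack: [4097, 16]
BINARY_OP * → 4097 * 16 = 65552. Stack: [65552]
STORE_FAST n → n=65552. Stack: []
LOAD_FAST i → push 1. Stack: [1]
LOAD_CONST → push 1. Stack: [1, 1]
BINARY_OP + → 1 + 1 = 2. Stack: [2]
STORE_FAST i → i=2. Stack: []
LOAD_FAST i → push 2. Stack: [2]
LOAD_CONST → push 2. Stack: [2, 2]
COMPARE_OP bool(<) → 2 vs 2 = False. Stack: [False]
POP_JUMP_IF_FALSE → pop False; jump. Stack: []
LOAD_FAST n → push 65552. Stack: [65552]
RETURN_VALUE → return 65552.

65552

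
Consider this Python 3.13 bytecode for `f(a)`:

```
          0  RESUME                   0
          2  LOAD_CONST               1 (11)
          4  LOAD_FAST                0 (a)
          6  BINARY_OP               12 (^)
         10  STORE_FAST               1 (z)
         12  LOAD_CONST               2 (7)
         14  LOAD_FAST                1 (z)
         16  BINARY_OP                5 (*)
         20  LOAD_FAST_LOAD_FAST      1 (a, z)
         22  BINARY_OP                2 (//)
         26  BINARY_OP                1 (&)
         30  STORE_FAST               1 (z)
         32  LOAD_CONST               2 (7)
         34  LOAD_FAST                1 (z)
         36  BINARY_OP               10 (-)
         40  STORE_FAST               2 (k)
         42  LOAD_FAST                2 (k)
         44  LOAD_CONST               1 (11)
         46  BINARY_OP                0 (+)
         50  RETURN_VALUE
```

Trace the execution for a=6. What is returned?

LOAD_CONST → push 11. Stack: [11]
LOAD_FAST a → push 6. Stack: [11, 6]
BINARY_OP ^ → 11 ^ 6 = 13. Stack: [13]
STORE_FAST z → z=13. Stack: []
LOAD_CONST → push 7. Stack: [7]
LOAD_FAST z → push 13. Stack: [7, 13]
BINARY_OP * → 7 * 13 = 91. Stack: [91]
LOAD_FAST_LOAD_FAST a,z → push 6,13. Stack: [91, 6, 13]
BINARY_OP // → 6 // 13 = 0. Stack: [91, 0]
BINARY_OP & → 91 & 0 = 0. Stack: [0]
STORE_FAST z → z=0. Stack: []
LOAD_CONST → push 7. Stack: [7]
LOAD_FAST z → push 0. Stack: [7, 0]
BINARY_OP - → 7 - 0 = 7. Stack: [7]
STORE_FAST k → k=7. Stack: []
LOAD_FAST k → push 7. Stack: [7]
LOAD_CONST → push 11. Stack: [7, 11]
BINARY_OP + → 7 + 11 = 18. Stack: [18]
RETURN_VALUE → return 18.

18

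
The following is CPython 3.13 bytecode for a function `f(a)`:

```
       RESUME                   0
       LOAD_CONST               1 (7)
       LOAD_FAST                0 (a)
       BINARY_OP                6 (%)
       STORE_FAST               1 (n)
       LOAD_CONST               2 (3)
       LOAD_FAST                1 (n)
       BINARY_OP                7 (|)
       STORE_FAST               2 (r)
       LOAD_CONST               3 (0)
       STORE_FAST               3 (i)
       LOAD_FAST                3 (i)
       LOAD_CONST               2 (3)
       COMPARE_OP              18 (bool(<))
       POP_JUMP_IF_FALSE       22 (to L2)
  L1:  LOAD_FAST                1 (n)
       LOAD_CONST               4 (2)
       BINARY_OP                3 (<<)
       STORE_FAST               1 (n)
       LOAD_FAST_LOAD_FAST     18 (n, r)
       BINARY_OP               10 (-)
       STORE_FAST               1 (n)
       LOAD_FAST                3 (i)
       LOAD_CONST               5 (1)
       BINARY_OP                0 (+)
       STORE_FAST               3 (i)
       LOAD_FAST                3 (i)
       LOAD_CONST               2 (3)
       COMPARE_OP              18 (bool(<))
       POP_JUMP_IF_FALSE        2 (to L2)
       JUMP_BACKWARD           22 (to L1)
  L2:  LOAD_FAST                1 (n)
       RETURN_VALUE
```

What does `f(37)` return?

LOAD_CONST → push 7. Stack: [7]
LOAD_FAST a → push 37. Stack: [7, 37]
BINARY_OP % → 7 % 37 = 7. Stack: [7]
STORE_FAST n → n=7. Stack: []
LOAD_CONST → push 3. Stack: [3]
LOAD_FAST n → push 7. Stack: [3, 7]
BINARY_OP | → 3 | 7 = 7. Stack: [7]
STORE_FAST r → r=7. Stack: []
LOAD_CONST → push 0. Stack: [0]
STORE_FAST i → i=0. Stack: []
LOAD_FAST i → push 0. Stack: [0]
LOAD_CONST → push 3. Stack: [0, 3]
COMPARE_OP bool(<) → 0 vs 3 = True. Stack: [True]
POP_JUMP_IF_FALSE → pop True; no jump. Stack: []
LOAD_FAST n → push 7. Stack: [7]
LOAD_CONST → push 2. Stack: [7, 2]
BINARY_OP << → 7 << 2 = 28. Stack: [28]
STORE_FAST n → n=28. Stack: []
LOAD_FAST_LOAD_FAST n,r → push 28,7. Stack: [28, 7]
BINARY_OP - → 28 - 7 = 21. Stack: [21]
STORE_FAST n → n=21. Stack: []
LOAD_FAST i → push 0. Stack: [0]
LOAD_CONST → push 1. Stack: [0, 1]
BINARY_OP + → 0 + 1 = 1. Stack: [1]
STORE_FAST i → i=1. Stack: []
LOAD_FAST i → push 1. Stack: [1]
LOAD_CONST → push 3. Stack: [1, 3]
COMPARE_OP bool(<) → 1 vs 3 = True. Stack: [True]
POP_JUMP_IF_FALSE → pop True; no jump. Stack: []
LOAD_FAST n → push 21. Stack: [21]
LOAD_CONST → push 2. Stack: [21, 2]
BINARY_OP << → 21 << 2 = 84. Stack: [84]
STORE_FAST n → n=84. Stack: []
LOAD_FAST_LOAD_FAST n,r → push 84,7. Stack: [84, 7]
BINARY_OP - → 84 - 7 = 77. Stack: [77]
STORE_FAST n → n=77. Stack: []
LOAD_FAST i → push 1. Stack: [1]
LOAD_CONST → push 1. Stack: [1, 1]
BINARY_OP + → 1 + 1 = 2. Stack: [2]
STORE_FAST i → i=2. Stack: []
LOAD_FAST i → push 2. Stack: [2]
LOAD_CONST → push 3. Stack: [2, 3]
COMPARE_OP bool(<) → 2 vs 3 = True. Stack: [True]
POP_JUMP_IF_FALSE → pop True; no jump. Stack: []
LOAD_FAST n → push 77. Stack: [77]
LOAD_CONST → push 2. Stack: [77, 2]
BINARY_OP << → 77 << 2 = 308. Stack: [308]
STORE_FAST n → n=308. Stack: []
LOAD_FAST_LOAD_FAST n,r → push 308,7. Stack: [308, 7]
BINARY_OP - → 308 - 7 = 301. Stack: [301]
STORE_FAST n → n=301. Stack: []
LOAD_FAST i → push 2. Stack: [2]
LOAD_CONST → push 1. Stack: [2, 1]
BINARY_OP + → 2 + 1 = 3. Stack: [3]
STORE_FAST i → i=3. Stack: []
LOAD_FAST i → push 3. Stack: [3]
LOAD_CONST → push 3. Stack: [3, 3]
COMPARE_OP bool(<) → 3 vs 3 = False. Stack: [False]
POP_JUMP_IF_FALSE → pop False; jump. Stack: []
LOAD_FAST n → push 301. Stack: [301]
RETURN_VALUE → return 301.

301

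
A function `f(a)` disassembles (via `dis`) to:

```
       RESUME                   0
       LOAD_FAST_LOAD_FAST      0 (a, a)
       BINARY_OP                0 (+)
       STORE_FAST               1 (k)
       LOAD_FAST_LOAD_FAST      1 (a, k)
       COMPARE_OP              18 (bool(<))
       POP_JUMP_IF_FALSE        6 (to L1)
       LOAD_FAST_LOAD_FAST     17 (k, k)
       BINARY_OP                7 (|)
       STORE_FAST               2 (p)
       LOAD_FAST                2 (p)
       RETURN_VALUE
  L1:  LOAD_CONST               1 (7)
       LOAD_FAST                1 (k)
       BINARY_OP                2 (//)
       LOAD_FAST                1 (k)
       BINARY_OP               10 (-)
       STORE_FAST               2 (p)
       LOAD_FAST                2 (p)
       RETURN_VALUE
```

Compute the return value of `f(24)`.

48

LOAD_FAST_LOAD_FAST a,a → push 24,24. Stack: [24, 24]
BINARY_OP + → 24 + 24 = 48. Stack: [48]
STORE_FAST k → k=48. Stack: []
LOAD_FAST_LOAD_FAST a,k → push 24,48. Stack: [24, 48]
COMPARE_OP bool(<) → 24 vs 48 = True. Stack: [True]
POP_JUMP_IF_FALSE → pop True; no jump. Stack: []
LOAD_FAST_LOAD_FAST k,k → push 48,48. Stack: [48, 48]
BINARY_OP | → 48 | 48 = 48. Stack: [48]
STORE_FAST p → p=48. Stack: []
LOAD_FAST p → push 48. Stack: [48]
RETURN_VALUE → return 48.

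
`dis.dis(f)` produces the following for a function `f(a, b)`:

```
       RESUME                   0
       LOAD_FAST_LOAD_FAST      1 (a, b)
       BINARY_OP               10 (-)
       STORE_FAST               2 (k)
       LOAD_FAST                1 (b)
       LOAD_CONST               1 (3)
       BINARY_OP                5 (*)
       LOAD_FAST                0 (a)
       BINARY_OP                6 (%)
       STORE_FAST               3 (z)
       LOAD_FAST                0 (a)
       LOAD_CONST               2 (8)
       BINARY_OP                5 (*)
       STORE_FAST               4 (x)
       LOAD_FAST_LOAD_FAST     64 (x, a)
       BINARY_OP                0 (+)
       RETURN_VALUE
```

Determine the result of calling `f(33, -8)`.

297

LOAD_FAST_LOAD_FAST a,b → push 33,-8. Stack: [33, -8]
BINARY_OP - → 33 - -8 = 41. Stack: [41]
STORE_FAST k → k=41. Stack: []
LOAD_FAST b → push -8. Stack: [-8]
LOAD_CONST → push 3. Stack: [-8, 3]
BINARY_OP * → -8 * 3 = -24. Stack: [-24]
LOAD_FAST a → push 33. Stack: [-24, 33]
BINARY_OP % → -24 % 33 = 9. Stack: [9]
STORE_FAST z → z=9. Stack: []
LOAD_FAST a → push 33. Stack: [33]
LOAD_CONST → push 8. Stack: [33, 8]
BINARY_OP * → 33 * 8 = 264. Stack: [264]
STORE_FAST x → x=264. Stack: []
LOAD_FAST_LOAD_FAST x,a → push 264,33. Stack: [264, 33]
BINARY_OP + → 264 + 33 = 297. Stack: [297]
RETURN_VALUE → return 297.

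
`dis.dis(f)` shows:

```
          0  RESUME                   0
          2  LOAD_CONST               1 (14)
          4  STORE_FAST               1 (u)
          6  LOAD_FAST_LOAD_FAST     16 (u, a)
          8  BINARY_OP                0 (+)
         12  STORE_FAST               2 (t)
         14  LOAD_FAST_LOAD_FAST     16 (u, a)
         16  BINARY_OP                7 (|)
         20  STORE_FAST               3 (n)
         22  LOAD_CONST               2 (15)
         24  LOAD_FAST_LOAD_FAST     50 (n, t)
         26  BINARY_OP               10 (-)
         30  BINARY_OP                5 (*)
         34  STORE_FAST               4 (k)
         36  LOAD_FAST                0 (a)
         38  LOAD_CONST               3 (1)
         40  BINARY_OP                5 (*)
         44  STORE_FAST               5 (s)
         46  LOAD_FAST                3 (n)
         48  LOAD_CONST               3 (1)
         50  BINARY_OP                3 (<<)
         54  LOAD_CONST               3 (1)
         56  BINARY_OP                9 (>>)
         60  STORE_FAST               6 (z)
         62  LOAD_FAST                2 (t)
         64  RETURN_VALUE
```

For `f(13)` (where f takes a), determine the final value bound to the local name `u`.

LOAD_CONST → push 14. Stack: [14]
STORE_FAST u → u=14. Stack: []
LOAD_FAST_LOAD_FAST u,a → push 14,13. Stack: [14, 13]
BINARY_OP + → 14 + 13 = 27. Stack: [27]
STORE_FAST t → t=27. Stack: []
LOAD_FAST_LOAD_FAST u,a → push 14,13. Stack: [14, 13]
BINARY_OP | → 14 | 13 = 15. Stack: [15]
STORE_FAST n → n=15. Stack: []
LOAD_CONST → push 15. Stack: [15]
LOAD_FAST_LOAD_FAST n,t → push 15,27. Stack: [15, 15, 27]
BINARY_OP - → 15 - 27 = -12. Stack: [15, -12]
BINARY_OP * → 15 * -12 = -180. Stack: [-180]
STORE_FAST k → k=-180. Stack: []
LOAD_FAST a → push 13. Stack: [13]
LOAD_CONST → push 1. Stack: [13, 1]
BINARY_OP * → 13 * 1 = 13. Stack: [13]
STORE_FAST s → s=13. Stack: []
LOAD_FAST n → push 15. Stack: [15]
LOAD_CONST → push 1. Stack: [15, 1]
BINARY_OP << → 15 << 1 = 30. Stack: [30]
LOAD_CONST → push 1. Stack: [30, 1]
BINARY_OP >> → 30 >> 1 = 15. Stack: [15]
STORE_FAST z → z=15. Stack: []
LOAD_FAST t → push 27. Stack: [27]
RETURN_VALUE → return 27.

14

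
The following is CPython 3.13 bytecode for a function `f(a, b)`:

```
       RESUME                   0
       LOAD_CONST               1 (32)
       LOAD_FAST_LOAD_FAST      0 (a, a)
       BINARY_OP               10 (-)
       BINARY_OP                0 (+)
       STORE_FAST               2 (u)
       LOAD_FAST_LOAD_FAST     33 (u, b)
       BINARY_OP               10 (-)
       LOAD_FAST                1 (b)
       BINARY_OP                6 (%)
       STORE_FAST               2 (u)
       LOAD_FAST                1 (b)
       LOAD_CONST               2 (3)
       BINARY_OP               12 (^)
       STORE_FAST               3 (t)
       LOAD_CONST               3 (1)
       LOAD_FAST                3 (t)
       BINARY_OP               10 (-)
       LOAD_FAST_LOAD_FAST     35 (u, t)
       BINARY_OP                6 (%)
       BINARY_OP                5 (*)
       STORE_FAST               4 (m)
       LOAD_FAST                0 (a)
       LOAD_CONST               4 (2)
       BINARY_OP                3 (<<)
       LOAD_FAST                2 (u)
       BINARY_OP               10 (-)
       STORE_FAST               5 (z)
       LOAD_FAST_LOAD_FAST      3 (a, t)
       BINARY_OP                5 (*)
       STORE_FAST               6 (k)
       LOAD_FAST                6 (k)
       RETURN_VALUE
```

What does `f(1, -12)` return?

LOAD_CONST → push 32. Stack: [32]
LOAD_FAST_LOAD_FAST a,a → push 1,1. Stack: [32, 1, 1]
BINARY_OP - → 1 - 1 = 0. Stack: [32, 0]
BINARY_OP + → 32 + 0 = 32. Stack: [32]
STORE_FAST u → u=32. Stack: []
LOAD_FAST_LOAD_FAST u,b → push 32,-12. Stack: [32, -12]
BINARY_OP - → 32 - -12 = 44. Stack: [44]
LOAD_FAST b → push -12. Stack: [44, -12]
BINARY_OP % → 44 % -12 = -4. Stack: [-4]
STORE_FAST u → u=-4. Stack: []
LOAD_FAST b → push -12. Stack: [-12]
LOAD_CONST → push 3. Stack: [-12, 3]
BINARY_OP ^ → -12 ^ 3 = -9. Stack: [-9]
STORE_FAST t → t=-9. Stack: []
LOAD_CONST → push 1. Stack: [1]
LOAD_FAST t → push -9. Stack: [1, -9]
BINARY_OP - → 1 - -9 = 10. Stack: [10]
LOAD_FAST_LOAD_FAST u,t → push -4,-9. Stack: [10, -4, -9]
BINARY_OP % → -4 % -9 = -4. Stack: [10, -4]
BINARY_OP * → 10 * -4 = -40. Stack: [-40]
STORE_FAST m → m=-40. Stack: []
LOAD_FAST a → push 1. Stack: [1]
LOAD_CONST → push 2. Stack: [1, 2]
BINARY_OP << → 1 << 2 = 4. Stack: [4]
LOAD_FAST u → push -4. Stack: [4, -4]
BINARY_OP - → 4 - -4 = 8. Stack: [8]
STORE_FAST z → z=8. Stack: []
LOAD_FAST_LOAD_FAST a,t → push 1,-9. Stack: [1, -9]
BINARY_OP * → 1 * -9 = -9. Stack: [-9]
STORE_FAST k → k=-9. Stack: []
LOAD_FAST k → push -9. Stack: [-9]
RETURN_VALUE → return -9.

-9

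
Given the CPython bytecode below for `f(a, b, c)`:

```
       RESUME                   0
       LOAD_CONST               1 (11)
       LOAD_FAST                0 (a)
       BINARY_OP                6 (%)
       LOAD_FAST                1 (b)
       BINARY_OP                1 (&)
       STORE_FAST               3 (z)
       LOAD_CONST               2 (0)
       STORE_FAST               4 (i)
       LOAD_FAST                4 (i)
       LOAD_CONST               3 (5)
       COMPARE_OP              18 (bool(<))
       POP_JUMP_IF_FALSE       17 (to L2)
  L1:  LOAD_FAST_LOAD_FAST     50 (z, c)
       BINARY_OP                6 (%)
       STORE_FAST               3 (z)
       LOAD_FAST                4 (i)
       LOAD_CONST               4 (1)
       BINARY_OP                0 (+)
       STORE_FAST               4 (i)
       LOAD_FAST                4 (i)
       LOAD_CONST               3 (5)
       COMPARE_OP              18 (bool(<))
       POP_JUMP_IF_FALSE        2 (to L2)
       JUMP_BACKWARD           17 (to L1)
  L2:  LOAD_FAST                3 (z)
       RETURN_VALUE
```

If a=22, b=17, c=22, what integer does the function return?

1

LOAD_CONST → push 11
LOAD_FAST a → push 22
BINARY_OP % → 11 % 22 = 11
LOAD_FAST b → push 17
BINARY_OP & → 11 & 17 = 1
STORE_FAST z → z=1
LOAD_CONST → push 0
STORE_FAST i → i=0
LOAD_FAST i → push 0
LOAD_CONST → push 5
COMPARE_OP bool(<) → 0 vs 5 = True
POP_JUMP_IF_FALSE → pop True; no jump
LOAD_FAST_LOAD_FAST z,c → push 1,22
BINARY_OP % → 1 % 22 = 1
STORE_FAST z → z=1
LOAD_FAST i → push 0
LOAD_CONST → push 1
BINARY_OP + → 0 + 1 = 1
STORE_FAST i → i=1
LOAD_FAST i → push 1
LOAD_CONST → push 5
COMPARE_OP bool(<) → 1 vs 5 = True
POP_JUMP_IF_FALSE → pop True; no jump
LOAD_FAST_LOAD_FAST z,c → push 1,22
BINARY_OP % → 1 % 22 = 1
STORE_FAST z → z=1
LOAD_FAST i → push 1
LOAD_CONST → push 1
BINARY_OP + → 1 + 1 = 2
STORE_FAST i → i=2
LOAD_FAST i → push 2
LOAD_CONST → push 5
COMPARE_OP bool(<) → 2 vs 5 = True
POP_JUMP_IF_FALSE → pop True; no jump
LOAD_FAST_LOAD_FAST z,c → push 1,22
BINARY_OP % → 1 % 22 = 1
STORE_FAST z → z=1
LOAD_FAST i → push 2
LOAD_CONST → push 1
BINARY_OP + → 2 + 1 = 3
STORE_FAST i → i=3
LOAD_FAST i → push 3
LOAD_CONST → push 5
COMPARE_OP bool(<) → 3 vs 5 = True
POP_JUMP_IF_FALSE → pop True; no jump
LOAD_FAST_LOAD_FAST z,c → push 1,22
BINARY_OP % → 1 % 22 = 1
STORE_FAST z → z=1
LOAD_FAST i → push 3
LOAD_CONST → push 1
BINARY_OP + → 3 + 1 = 4
STORE_FAST i → i=4
LOAD_FAST i → push 4
LOAD_CONST → push 5
COMPARE_OP bool(<) → 4 vs 5 = True
POP_JUMP_IF_FALSE → pop True; no jump
LOAD_FAST_LOAD_FAST z,c → push 1,22
BINARY_OP % → 1 % 22 = 1
STORE_FAST z → z=1
LOAD_FAST i → push 4
LOAD_CONST → push 1
BINARY_OP + → 4 + 1 = 5
STORE_FAST i → i=5
LOAD_FAST i → push 5
LOAD_CONST → push 5
COMPARE_OP bool(<) → 5 vs 5 = False
POP_JUMP_IF_FALSE → pop False; jump
LOAD_FAST z → push 1
RETURN_VALUE → return 1.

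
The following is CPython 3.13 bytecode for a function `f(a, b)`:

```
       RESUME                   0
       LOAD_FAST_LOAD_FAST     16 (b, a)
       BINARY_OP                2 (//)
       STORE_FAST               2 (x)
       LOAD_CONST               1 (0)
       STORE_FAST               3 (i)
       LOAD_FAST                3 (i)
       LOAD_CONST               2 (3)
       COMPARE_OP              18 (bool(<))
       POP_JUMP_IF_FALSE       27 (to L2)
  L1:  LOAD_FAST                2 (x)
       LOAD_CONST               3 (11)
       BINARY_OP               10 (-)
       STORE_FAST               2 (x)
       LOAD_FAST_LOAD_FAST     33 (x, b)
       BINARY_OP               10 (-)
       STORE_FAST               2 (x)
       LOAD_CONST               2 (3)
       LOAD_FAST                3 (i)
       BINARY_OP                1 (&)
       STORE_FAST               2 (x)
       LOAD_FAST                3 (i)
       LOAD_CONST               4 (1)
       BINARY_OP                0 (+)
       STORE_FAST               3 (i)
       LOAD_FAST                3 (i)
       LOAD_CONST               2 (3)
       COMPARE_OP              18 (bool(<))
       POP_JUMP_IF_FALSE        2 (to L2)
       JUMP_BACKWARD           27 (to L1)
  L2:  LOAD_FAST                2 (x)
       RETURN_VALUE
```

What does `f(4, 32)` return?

2

LOAD_FAST_LOAD_FAST b,a → push 32,4
BINARY_OP // → 32 // 4 = 8
STORE_FAST x → x=8
LOAD_CONST → push 0
STORE_FAST i → i=0
LOAD_FAST i → push 0
LOAD_CONST → push 3
COMPARE_OP bool(<) → 0 vs 3 = True
POP_JUMP_IF_FALSE → pop True; no jump
LOAD_FAST x → push 8
LOAD_CONST → push 11
BINARY_OP - → 8 - 11 = -3
STORE_FAST x → x=-3
LOAD_FAST_LOAD_FAST x,b → push -3,32
BINARY_OP - → -3 - 32 = -35
STORE_FAST x → x=-35
LOAD_CONST → push 3
LOAD_FAST i → push 0
BINARY_OP & → 3 & 0 = 0
STORE_FAST x → x=0
LOAD_FAST i → push 0
LOAD_CONST → push 1
BINARY_OP + → 0 + 1 = 1
STORE_FAST i → i=1
LOAD_FAST i → push 1
LOAD_CONST → push 3
COMPARE_OP bool(<) → 1 vs 3 = True
POP_JUMP_IF_FALSE → pop True; no jump
LOAD_FAST x → push 0
LOAD_CONST → push 11
BINARY_OP - → 0 - 11 = -11
STORE_FAST x → x=-11
LOAD_FAST_LOAD_FAST x,b → push -11,32
BINARY_OP - → -11 - 32 = -43
STORE_FAST x → x=-43
LOAD_CONST → push 3
LOAD_FAST i → push 1
BINARY_OP & → 3 & 1 = 1
STORE_FAST x → x=1
LOAD_FAST i → push 1
LOAD_CONST → push 1
BINARY_OP + → 1 + 1 = 2
STORE_FAST i → i=2
LOAD_FAST i → push 2
LOAD_CONST → push 3
COMPARE_OP bool(<) → 2 vs 3 = True
POP_JUMP_IF_FALSE → pop True; no jump
LOAD_FAST x → push 1
LOAD_CONST → push 11
BINARY_OP - → 1 - 11 = -10
STORE_FAST x → x=-10
LOAD_FAST_LOAD_FAST x,b → push -10,32
BINARY_OP - → -10 - 32 = -42
STORE_FAST x → x=-42
LOAD_CONST → push 3
LOAD_FAST i → push 2
BINARY_OP & → 3 & 2 = 2
STORE_FAST x → x=2
LOAD_FAST i → push 2
LOAD_CONST → push 1
BINARY_OP + → 2 + 1 = 3
STORE_FAST i → i=3
LOAD_FAST i → push 3
LOAD_CONST → push 3
COMPARE_OP bool(<) → 3 vs 3 = False
POP_JUMP_IF_FALSE → pop False; jump
LOAD_FAST x → push 2
RETURN_VALUE → return 2.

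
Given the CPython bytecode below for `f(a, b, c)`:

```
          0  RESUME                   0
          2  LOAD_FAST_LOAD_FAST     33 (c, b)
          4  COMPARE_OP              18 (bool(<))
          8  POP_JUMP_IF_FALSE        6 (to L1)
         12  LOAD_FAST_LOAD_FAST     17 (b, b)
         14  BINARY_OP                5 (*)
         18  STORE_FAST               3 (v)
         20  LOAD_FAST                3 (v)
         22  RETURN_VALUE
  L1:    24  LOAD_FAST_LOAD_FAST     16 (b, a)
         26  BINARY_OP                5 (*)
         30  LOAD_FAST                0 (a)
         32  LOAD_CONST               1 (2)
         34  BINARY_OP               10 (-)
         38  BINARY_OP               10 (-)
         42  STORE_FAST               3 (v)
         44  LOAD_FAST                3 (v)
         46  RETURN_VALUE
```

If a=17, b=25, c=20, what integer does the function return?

LOAD_FAST_LOAD_FAST c,b → push 20,25. Stack: [20, 25]
COMPARE_OP bool(<) → 20 vs 25 = True. Stack: [True]
POP_JUMP_IF_FALSE → pop True; no jump. Stack: []
LOAD_FAST_LOAD_FAST b,b → push 25,25. Stack: [25, 25]
BINARY_OP * → 25 * 25 = 625. Stack: [625]
STORE_FAST v → v=625. Stack: []
LOAD_FAST v → push 625. Stack: [625]
RETURN_VALUE → return 625.

625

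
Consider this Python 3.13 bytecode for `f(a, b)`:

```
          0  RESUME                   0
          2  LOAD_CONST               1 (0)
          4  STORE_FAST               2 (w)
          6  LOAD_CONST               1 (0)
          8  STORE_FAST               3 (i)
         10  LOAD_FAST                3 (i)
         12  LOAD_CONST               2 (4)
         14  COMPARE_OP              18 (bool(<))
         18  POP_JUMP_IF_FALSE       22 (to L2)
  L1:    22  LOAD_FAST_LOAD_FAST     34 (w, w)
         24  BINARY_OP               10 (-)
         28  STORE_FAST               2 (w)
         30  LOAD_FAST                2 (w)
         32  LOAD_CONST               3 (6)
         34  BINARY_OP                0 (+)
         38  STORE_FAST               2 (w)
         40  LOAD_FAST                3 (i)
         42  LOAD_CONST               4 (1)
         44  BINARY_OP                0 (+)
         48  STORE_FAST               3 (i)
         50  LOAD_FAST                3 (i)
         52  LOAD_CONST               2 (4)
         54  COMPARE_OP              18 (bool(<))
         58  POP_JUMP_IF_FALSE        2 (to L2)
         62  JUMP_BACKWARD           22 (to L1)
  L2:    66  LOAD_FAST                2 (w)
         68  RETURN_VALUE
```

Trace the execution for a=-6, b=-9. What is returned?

LOAD_CONST → push 0
STORE_FAST w → w=0
LOAD_CONST → push 0
STORE_FAST i → i=0
LOAD_FAST i → push 0
LOAD_CONST → push 4
COMPARE_OP bool(<) → 0 vs 4 = True
POP_JUMP_IF_FALSE → pop True; no jump
LOAD_FAST_LOAD_FAST w,w → push 0,0
BINARY_OP - → 0 - 0 = 0
STORE_FAST w → w=0
LOAD_FAST w → push 0
LOAD_CONST → push 6
BINARY_OP + → 0 + 6 = 6
STORE_FAST w → w=6
LOAD_FAST i → push 0
LOAD_CONST → push 1
BINARY_OP + → 0 + 1 = 1
STORE_FAST i → i=1
LOAD_FAST i → push 1
LOAD_CONST → push 4
COMPARE_OP bool(<) → 1 vs 4 = True
POP_JUMP_IF_FALSE → pop True; no jump
LOAD_FAST_LOAD_FAST w,w → push 6,6
BINARY_OP - → 6 - 6 = 0
STORE_FAST w → w=0
LOAD_FAST w → push 0
LOAD_CONST → push 6
BINARY_OP + → 0 + 6 = 6
STORE_FAST w → w=6
LOAD_FAST i → push 1
LOAD_CONST → push 1
BINARY_OP + → 1 + 1 = 2
STORE_FAST i → i=2
LOAD_FAST i → push 2
LOAD_CONST → push 4
COMPARE_OP bool(<) → 2 vs 4 = True
POP_JUMP_IF_FALSE → pop True; no jump
LOAD_FAST_LOAD_FAST w,w → push 6,6
BINARY_OP - → 6 - 6 = 0
STORE_FAST w → w=0
LOAD_FAST w → push 0
LOAD_CONST → push 6
BINARY_OP + → 0 + 6 = 6
STORE_FAST w → w=6
LOAD_FAST i → push 2
LOAD_CONST → push 1
BINARY_OP + → 2 + 1 = 3
STORE_FAST i → i=3
LOAD_FAST i → push 3
LOAD_CONST → push 4
COMPARE_OP bool(<) → 3 vs 4 = True
POP_JUMP_IF_FALSE → pop True; no jump
LOAD_FAST_LOAD_FAST w,w → push 6,6
BINARY_OP - → 6 - 6 = 0
STORE_FAST w → w=0
LOAD_FAST w → push 0
LOAD_CONST → push 6
BINARY_OP + → 0 + 6 = 6
STORE_FAST w → w=6
LOAD_FAST i → push 3
LOAD_CONST → push 1
BINARY_OP + → 3 + 1 = 4
STORE_FAST i → i=4
LOAD_FAST i → push 4
LOAD_CONST → push 4
COMPARE_OP bool(<) → 4 vs 4 = False
POP_JUMP_IF_FALSE → pop False; jump
LOAD_FAST w → push 6
RETURN_VALUE → return 6.

6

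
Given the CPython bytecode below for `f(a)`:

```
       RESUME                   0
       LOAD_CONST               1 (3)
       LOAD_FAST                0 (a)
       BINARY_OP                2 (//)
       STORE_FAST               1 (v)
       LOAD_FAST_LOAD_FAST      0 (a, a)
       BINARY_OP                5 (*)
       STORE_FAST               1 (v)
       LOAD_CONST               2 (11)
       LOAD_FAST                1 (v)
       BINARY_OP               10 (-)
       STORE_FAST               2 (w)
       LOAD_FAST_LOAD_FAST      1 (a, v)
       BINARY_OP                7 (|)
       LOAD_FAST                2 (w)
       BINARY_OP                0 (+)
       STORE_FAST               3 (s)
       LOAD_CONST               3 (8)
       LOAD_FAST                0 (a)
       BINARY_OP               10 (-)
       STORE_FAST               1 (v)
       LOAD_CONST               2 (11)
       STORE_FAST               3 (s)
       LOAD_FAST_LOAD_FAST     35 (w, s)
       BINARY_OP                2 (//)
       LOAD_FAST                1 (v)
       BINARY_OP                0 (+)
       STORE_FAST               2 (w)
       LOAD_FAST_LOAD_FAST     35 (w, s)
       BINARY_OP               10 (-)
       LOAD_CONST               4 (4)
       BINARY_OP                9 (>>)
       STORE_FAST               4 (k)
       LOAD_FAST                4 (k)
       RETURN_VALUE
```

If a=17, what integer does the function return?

-3

LOAD_CONST → push 3. Stack: [3]
LOAD_FAST a → push 17. Stack: [3, 17]
BINARY_OP // → 3 // 17 = 0. Stack: [0]
STORE_FAST v → v=0. Stack: []
LOAD_FAST_LOAD_FAST a,a → push 17,17. Stack: [17, 17]
BINARY_OP * → 17 * 17 = 289. Stack: [289]
STORE_FAST v → v=289. Stack: []
LOAD_CONST → push 11. Stack: [11]
LOAD_FAST v → push 289. Stack: [11, 289]
BINARY_OP - → 11 - 289 = -278. Stack: [-278]
STORE_FAST w → w=-278. Stack: []
LOAD_FAST_LOAD_FAST a,v → push 17,289. Stack: [17, 289]
BINARY_OP | → 17 | 289 = 305. Stack: [305]
LOAD_FAST w → push -278. Stack: [305, -278]
BINARY_OP + → 305 + -278 = 27. Stack: [27]
STORE_FAST s → s=27. Stack: []
LOAD_CONST → push 8. Stack: [8]
LOAD_FAST a → push 17. Stack: [8, 17]
BINARY_OP - → 8 - 17 = -9. Stack: [-9]
STORE_FAST v → v=-9. Stack: []
LOAD_CONST → push 11. Stack: [11]
STORE_FAST s → s=11. Stack: []
LOAD_FAST_LOAD_FAST w,s → push -278,11. Stack: [-278, 11]
BINARY_OP // → -278 // 11 = -26. Stack: [-26]
LOAD_FAST v → push -9. Stack: [-26, -9]
BINARY_OP + → -26 + -9 = -35. Stack: [-35]
STORE_FAST w → w=-35. Stack: []
LOAD_FAST_LOAD_FAST w,s → push -35,11. Stack: [-35, 11]
BINARY_OP - → -35 - 11 = -46. Stack: [-46]
LOAD_CONST → push 4. Stack: [-46, 4]
BINARY_OP >> → -46 >> 4 = -3. Stack: [-3]
STORE_FAST k → k=-3. Stack: []
LOAD_FAST k → push -3. Stack: [-3]
RETURN_VALUE → return -3.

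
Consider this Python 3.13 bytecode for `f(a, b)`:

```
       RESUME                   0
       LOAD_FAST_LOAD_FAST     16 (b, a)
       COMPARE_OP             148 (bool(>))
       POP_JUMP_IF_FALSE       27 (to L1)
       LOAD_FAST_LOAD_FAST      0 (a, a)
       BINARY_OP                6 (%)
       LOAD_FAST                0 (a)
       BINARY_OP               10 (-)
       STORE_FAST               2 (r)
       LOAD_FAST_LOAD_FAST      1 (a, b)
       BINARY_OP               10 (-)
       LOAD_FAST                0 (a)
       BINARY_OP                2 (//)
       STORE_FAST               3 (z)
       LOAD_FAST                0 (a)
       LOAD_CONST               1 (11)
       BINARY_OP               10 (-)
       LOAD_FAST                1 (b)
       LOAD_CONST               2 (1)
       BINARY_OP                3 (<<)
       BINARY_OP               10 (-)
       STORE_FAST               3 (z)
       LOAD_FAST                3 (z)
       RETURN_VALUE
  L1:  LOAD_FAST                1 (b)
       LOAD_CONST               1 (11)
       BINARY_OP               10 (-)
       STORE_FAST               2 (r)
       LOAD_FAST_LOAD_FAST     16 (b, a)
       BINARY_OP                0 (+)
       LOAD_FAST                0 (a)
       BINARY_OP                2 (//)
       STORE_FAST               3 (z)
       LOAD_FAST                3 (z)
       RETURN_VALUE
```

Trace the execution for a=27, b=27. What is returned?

2

LOAD_FAST_LOAD_FAST b,a → push 27,27. Stack: [27, 27]
COMPARE_OP bool(>) → 27 vs 27 = False. Stack: [False]
POP_JUMP_IF_FALSE → pop False; jump. Stack: []
LOAD_FAST b → push 27. Stack: [27]
LOAD_CONST → push 11. Stack: [27, 11]
BINARY_OP - → 27 - 11 = 16. Stack: [16]
STORE_FAST r → r=16. Stack: []
LOAD_FAST_LOAD_FAST b,a → push 27,27. Stack: [27, 27]
BINARY_OP + → 27 + 27 = 54. Stack: [54]
LOAD_FAST a → push 27. Stack: [54, 27]
BINARY_OP // → 54 // 27 = 2. Stack: [2]
STORE_FAST z → z=2. Stack: []
LOAD_FAST z → push 2. Stack: [2]
RETURN_VALUE → return 2.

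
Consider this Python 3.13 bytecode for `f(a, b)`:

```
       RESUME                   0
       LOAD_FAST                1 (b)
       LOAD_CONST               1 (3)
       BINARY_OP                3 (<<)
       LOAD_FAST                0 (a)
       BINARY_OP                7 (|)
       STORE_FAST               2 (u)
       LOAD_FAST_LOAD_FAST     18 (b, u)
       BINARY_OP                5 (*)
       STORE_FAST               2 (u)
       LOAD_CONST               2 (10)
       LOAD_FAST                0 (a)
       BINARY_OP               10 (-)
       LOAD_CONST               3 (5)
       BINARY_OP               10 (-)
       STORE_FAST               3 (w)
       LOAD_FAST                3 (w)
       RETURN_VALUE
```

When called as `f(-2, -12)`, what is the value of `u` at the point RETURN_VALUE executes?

LOAD_FAST b → push -12. Stack: [-12]
LOAD_CONST → push 3. Stack: [-12, 3]
BINARY_OP << → -12 << 3 = -96. Stack: [-96]
LOAD_FAST a → push -2. Stack: [-96, -2]
BINARY_OP | → -96 | -2 = -2. Stack: [-2]
STORE_FAST u → u=-2. Stack: []
LOAD_FAST_LOAD_FAST b,u → push -12,-2. Stack: [-12, -2]
BINARY_OP * → -12 * -2 = 24. Stack: [24]
STORE_FAST u → u=24. Stack: []
LOAD_CONST → push 10. Stack: [10]
LOAD_FAST a → push -2. Stack: [10, -2]
BINARY_OP - → 10 - -2 = 12. Stack: [12]
LOAD_CONST → push 5. Stack: [12, 5]
BINARY_OP - → 12 - 5 = 7. Stack: [7]
STORE_FAST w → w=7. Stack: []
LOAD_FAST w → push 7. Stack: [7]
RETURN_VALUE → return 7.

24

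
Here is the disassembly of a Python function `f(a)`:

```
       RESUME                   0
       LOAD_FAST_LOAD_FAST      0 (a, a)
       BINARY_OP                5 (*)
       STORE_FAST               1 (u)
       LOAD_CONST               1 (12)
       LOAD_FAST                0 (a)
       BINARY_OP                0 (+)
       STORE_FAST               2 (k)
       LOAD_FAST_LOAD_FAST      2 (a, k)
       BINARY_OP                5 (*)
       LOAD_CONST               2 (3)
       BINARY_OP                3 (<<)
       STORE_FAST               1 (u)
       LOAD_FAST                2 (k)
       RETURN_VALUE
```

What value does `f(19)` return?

LOAD_FAST_LOAD_FAST a,a → push 19,19. Stack: [19, 19]
BINARY_OP * → 19 * 19 = 361. Stack: [361]
STORE_FAST u → u=361. Stack: []
LOAD_CONST → push 12. Stack: [12]
LOAD_FAST a → push 19. Stack: [12, 19]
BINARY_OP + → 12 + 19 = 31. Stack: [31]
STORE_FAST k → k=31. Stack: []
LOAD_FAST_LOAD_FAST a,k → push 19,31. Stack: [19, 31]
BINARY_OP * → 19 * 31 = 589. Stack: [589]
LOAD_CONST → push 3. Stack: [589, 3]
BINARY_OP << → 589 << 3 = 4712. Stack: [4712]
STORE_FAST u → u=4712. Stack: []
LOAD_FAST k → push 31. Stack: [31]
RETURN_VALUE → return 31.

31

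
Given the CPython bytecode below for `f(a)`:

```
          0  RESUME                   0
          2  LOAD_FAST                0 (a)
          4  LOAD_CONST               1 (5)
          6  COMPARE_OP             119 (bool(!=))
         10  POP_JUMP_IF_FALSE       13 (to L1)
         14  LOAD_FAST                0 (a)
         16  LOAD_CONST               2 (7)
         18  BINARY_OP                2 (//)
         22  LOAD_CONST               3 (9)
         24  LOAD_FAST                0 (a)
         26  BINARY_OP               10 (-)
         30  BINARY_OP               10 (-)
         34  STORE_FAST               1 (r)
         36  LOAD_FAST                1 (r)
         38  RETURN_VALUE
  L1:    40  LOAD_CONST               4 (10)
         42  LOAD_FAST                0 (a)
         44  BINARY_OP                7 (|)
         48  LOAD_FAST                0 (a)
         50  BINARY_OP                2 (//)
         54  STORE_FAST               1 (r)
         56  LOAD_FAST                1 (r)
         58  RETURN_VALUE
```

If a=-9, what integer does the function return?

-20

LOAD_FAST a → push -9. Stack: [-9]
LOAD_CONST → push 5. Stack: [-9, 5]
COMPARE_OP bool(!=) → -9 vs 5 = True. Stack: [True]
POP_JUMP_IF_FALSE → pop True; no jump. Stack: []
LOAD_FAST a → push -9. Stack: [-9]
LOAD_CONST → push 7. Stack: [-9, 7]
BINARY_OP // → -9 // 7 = -2. Stack: [-2]
LOAD_CONST → push 9. Stack: [-2, 9]
LOAD_FAST a → push -9. Stack: [-2, 9, -9]
BINARY_OP - → 9 - -9 = 18. Stack: [-2, 18]
BINARY_OP - → -2 - 18 = -20. Stack: [-20]
STORE_FAST r → r=-20. Stack: []
LOAD_FAST r → push -20. Stack: [-20]
RETURN_VALUE → return -20.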